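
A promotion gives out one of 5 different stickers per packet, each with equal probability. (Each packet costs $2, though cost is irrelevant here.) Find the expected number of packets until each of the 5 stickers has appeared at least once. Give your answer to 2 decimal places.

After k distinct stickers have appeared, the next packet gives a new one with probability (5-k)/5, so the expected wait for the (k+1)-th is 5/(5-k).
E[T] = 5/5 + 5/4 + 5/3 + 5/2 + 5/1 = 5·H_{5}.
H_{5} = 2.283, so E[T] = 11.417.

11.42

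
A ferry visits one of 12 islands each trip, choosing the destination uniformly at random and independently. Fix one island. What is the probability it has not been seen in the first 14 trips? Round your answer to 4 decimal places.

Each trip misses the fixed island with probability (12-1)/12 = 11/12, independently.
P(still missing after 14) = (11/12)^14 = 0.29577.

0.2958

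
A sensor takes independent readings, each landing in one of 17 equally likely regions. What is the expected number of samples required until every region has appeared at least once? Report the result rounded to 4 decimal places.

58.4724

Split into phases: going from k distinct to k+1 distinct takes on average 17/(17-k) samples.
E[T] = 17/17 + 17/16 + 17/15 + ... + 17/2 + 17/1 = 17·H_{17}.
H_{17} = 3.43955, so E[T] = 58.47239.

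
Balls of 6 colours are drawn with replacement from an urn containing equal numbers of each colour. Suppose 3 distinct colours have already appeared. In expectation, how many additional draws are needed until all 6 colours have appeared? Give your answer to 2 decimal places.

11.00

With k distinct colours already seen, the next new one takes an expected 6/(6-k) draws.
Sum over k = 3,...,5: E = 6/3 + 6/2 + 6/1 = 11.000.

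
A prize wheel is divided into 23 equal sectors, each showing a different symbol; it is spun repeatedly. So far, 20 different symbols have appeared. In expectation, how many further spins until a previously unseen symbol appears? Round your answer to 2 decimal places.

7.67

The number of spins until the next new symbol is geometric with success probability 3/23, so its mean is 23/3.
E = 23/3 = 7.667.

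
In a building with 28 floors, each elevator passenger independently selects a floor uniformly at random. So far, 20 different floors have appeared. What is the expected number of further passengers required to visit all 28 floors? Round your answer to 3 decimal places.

76.100

With k distinct floors already seen, the next new one takes an expected 28/(28-k) passengers.
Sum over k = 20,...,27: E = 28/8 + 28/7 + 28/6 + ... + 28/2 + 28/1 = 76.1000.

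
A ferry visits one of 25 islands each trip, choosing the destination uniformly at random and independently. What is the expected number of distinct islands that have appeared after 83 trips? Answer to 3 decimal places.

24.156

For each island, P(seen in 83 trips) = 1 - (24/25)^83 = 0.9662.
By linearity of expectation, E[distinct seen] = 25·(1 - (24/25)^83) = 24.1558.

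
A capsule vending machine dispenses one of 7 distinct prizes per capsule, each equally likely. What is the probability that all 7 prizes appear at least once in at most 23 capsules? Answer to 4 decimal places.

Let A_i be the event that prize i is missing after 23 capsules. By inclusion–exclusion on the A_i,
P(all seen) = Σ_{j=0}^{7} (-1)^j C(7,j)((7-j)/7)^23
= 1.00000 - 0.20199 + 0.00915 - 0.00009 + 0.00000 - 0.00000 + 0.00000 - 0.00000
= 0.80707.

0.8071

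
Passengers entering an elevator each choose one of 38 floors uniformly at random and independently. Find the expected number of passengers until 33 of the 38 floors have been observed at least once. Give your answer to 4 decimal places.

With k distinct floors already seen, the next new one arrives after an expected 38/(38-k) passengers.
Sum over k = 0,...,32: E = 38/38 + 38/37 + 38/36 + ... + 38/7 + 38/6 = 73.89361.

73.8936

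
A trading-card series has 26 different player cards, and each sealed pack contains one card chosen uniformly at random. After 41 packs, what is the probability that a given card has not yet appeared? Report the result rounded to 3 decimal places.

0.200

On each pack the fixed card fails to appear with probability 25/26.
P(still missing after 41) = (25/26)^41 = 0.2003.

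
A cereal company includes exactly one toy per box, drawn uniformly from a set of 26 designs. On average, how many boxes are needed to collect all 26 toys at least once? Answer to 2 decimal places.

100.21

The wait to go from k to k+1 distinct toys is geometric with mean 26/(26-k).
E[T] = 26/26 + 26/25 + 26/24 + ... + 26/2 + 26/1 = 26·H_{26}.
H_{26} = 3.854, so E[T] = 100.215.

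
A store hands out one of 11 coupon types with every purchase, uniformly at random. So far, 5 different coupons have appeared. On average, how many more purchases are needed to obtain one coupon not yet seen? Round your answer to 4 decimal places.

1.8333

The number of purchases until the next new coupon is geometric with success probability 6/11, so its mean is 11/6.
E = 11/6 = 1.83333.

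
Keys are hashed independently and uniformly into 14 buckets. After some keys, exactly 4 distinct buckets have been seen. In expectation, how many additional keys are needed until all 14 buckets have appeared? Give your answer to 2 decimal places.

41.01

With k distinct buckets already seen, the next new one takes an expected 14/(14-k) keys.
Sum over k = 4,...,13: E = 14/10 + 14/9 + 14/8 + ... + 14/2 + 14/1 = 41.006.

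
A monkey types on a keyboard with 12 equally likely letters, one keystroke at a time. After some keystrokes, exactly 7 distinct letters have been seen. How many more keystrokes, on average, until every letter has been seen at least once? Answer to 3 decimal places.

The wait to go from k to k+1 distinct letters is geometric with mean 12/(12-k).
Sum over k = 7,...,11: E = 12/5 + 12/4 + 12/3 + 12/2 + 12/1 = 27.4000.

27.400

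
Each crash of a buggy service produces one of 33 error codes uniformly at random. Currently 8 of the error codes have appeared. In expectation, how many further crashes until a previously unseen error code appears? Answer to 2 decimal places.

Each crash yields a new error code with probability (33-8)/33 = 25/33, so the wait is geometric with mean 33/25.
E = 33/25 = 1.320.

1.32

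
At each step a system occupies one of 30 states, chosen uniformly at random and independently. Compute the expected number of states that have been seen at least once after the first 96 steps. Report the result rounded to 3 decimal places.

For each state, P(seen in 96 steps) = 1 - (29/30)^96 = 0.9614.
By linearity of expectation, E[distinct seen] = 30·(1 - (29/30)^96) = 28.8421.

28.842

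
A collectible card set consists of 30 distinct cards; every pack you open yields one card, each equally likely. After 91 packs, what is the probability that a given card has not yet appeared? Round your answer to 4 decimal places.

On each pack the fixed card fails to appear with probability 29/30.
P(still missing after 91) = (29/30)^91 = 0.04573.

0.0457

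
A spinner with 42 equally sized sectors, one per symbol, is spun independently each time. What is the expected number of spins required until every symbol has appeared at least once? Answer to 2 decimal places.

181.72

The wait to go from k to k+1 distinct symbols is geometric with mean 42/(42-k).
E[T] = 42/42 + 42/41 + 42/40 + ... + 42/2 + 42/1 = 42·H_{42}.
H_{42} = 4.327, so E[T] = 181.723.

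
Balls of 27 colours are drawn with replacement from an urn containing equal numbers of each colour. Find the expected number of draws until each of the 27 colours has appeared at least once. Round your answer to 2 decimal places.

105.07

The wait to go from k to k+1 distinct colours is geometric with mean 27/(27-k).
E[T] = 27/27 + 27/26 + 27/25 + ... + 27/2 + 27/1 = 27·H_{27}.
H_{27} = 3.891, so E[T] = 105.069.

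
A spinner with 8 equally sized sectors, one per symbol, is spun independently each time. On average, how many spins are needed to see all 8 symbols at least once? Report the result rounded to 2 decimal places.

After k distinct symbols have appeared, the next spin gives a new one with probability (8-k)/8, so the expected wait for the (k+1)-th is 8/(8-k).
E[T] = 8/8 + 8/7 + 8/6 + ... + 8/2 + 8/1 = 8·H_{8}.
H_{8} = 2.718, so E[T] = 21.743.

21.74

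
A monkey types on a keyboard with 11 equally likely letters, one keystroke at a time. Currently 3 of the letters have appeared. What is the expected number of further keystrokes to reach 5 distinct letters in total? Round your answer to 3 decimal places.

The wait to go from k to k+1 distinct letters is geometric with mean 11/(11-k).
Sum over k = 3,...,4: E = 11/8 + 11/7 = 2.9464.

2.946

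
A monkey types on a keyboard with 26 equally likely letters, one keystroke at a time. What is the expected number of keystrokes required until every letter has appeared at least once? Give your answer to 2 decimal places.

The wait to go from k to k+1 distinct letters is geometric with mean 26/(26-k).
E[T] = 26/26 + 26/25 + 26/24 + ... + 26/2 + 26/1 = 26·H_{26}.
H_{26} = 3.854, so E[T] = 100.215.

100.21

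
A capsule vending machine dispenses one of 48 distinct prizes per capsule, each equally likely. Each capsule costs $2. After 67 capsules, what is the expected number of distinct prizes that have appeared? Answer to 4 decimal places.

36.2879

For each prize, P(seen in 67 capsules) = 1 - (47/48)^67 = 0.75600.
By linearity of expectation, E[distinct seen] = 48·(1 - (47/48)^67) = 36.28790.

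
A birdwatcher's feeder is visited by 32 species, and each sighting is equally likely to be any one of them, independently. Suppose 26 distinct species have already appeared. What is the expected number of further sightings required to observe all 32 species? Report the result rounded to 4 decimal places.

From k distinct to k+1 distinct takes on average 32/(32-k) sightings.
Sum over k = 26,...,31: E = 32/6 + 32/5 + 32/4 + 32/3 + 32/2 + 32/1 = 78.40000.

78.4000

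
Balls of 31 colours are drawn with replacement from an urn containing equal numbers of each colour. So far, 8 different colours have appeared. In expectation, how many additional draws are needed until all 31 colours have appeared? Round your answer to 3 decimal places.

115.763

From k distinct to k+1 distinct takes on average 31/(31-k) draws.
Sum over k = 8,...,30: E = 31/23 + 31/22 + 31/21 + ... + 31/2 + 31/1 = 115.7630.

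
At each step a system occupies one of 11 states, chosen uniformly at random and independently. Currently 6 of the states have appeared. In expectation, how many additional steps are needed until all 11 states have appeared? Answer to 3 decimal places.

25.117

From k distinct to k+1 distinct takes on average 11/(11-k) steps.
Sum over k = 6,...,10: E = 11/5 + 11/4 + 11/3 + 11/2 + 11/1 = 25.1167.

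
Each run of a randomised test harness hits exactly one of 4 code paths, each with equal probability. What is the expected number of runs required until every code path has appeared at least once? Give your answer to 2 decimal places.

The wait to go from k to k+1 distinct code paths is geometric with mean 4/(4-k).
E[T] = 4/4 + 4/3 + 4/2 + 4/1 = 4·H_{4}.
H_{4} = 2.083, so E[T] = 8.333.

8.33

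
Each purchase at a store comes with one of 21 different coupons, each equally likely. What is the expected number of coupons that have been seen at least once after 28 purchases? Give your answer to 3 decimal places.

15.643

For each coupon, P(seen in 28 purchases) = 1 - (20/21)^28 = 0.7449.
By linearity of expectation, E[distinct seen] = 21·(1 - (20/21)^28) = 15.6430.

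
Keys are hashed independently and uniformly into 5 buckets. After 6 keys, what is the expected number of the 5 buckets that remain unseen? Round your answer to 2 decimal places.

1.31

For each bucket, P(unseen after 6) = (4/5)^6 = 0.262.
By linearity of expectation, E[unseen] = 5·(4/5)^6 = 1.311.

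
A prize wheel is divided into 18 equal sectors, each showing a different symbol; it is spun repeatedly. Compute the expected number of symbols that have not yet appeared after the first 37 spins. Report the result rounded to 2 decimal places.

For each symbol, P(unseen after 37) = (17/18)^37 = 0.121.
By linearity of expectation, E[unseen] = 18·(17/18)^37 = 2.172.

2.17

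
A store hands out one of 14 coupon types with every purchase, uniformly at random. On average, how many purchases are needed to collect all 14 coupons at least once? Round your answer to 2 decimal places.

45.52

Split into phases: going from k distinct to k+1 distinct takes on average 14/(14-k) purchases.
E[T] = 14/14 + 14/13 + 14/12 + ... + 14/2 + 14/1 = 14·H_{14}.
H_{14} = 3.252, so E[T] = 45.522.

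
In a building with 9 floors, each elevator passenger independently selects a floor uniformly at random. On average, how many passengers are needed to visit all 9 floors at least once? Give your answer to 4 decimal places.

25.4607

Split into phases: going from k distinct to k+1 distinct takes on average 9/(9-k) passengers.
E[T] = 9/9 + 9/8 + 9/7 + ... + 9/2 + 9/1 = 9·H_{9}.
H_{9} = 2.82897, so E[T] = 25.46071.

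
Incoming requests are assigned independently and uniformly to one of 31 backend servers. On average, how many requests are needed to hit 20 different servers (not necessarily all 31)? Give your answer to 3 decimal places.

31.228

Going from k to k+1 distinct takes a geometric number of requests with mean 31/(31-k).
Sum over k = 0,...,19: E = 31/31 + 31/30 + 31/29 + ... + 31/13 + 31/12 = 31.2284.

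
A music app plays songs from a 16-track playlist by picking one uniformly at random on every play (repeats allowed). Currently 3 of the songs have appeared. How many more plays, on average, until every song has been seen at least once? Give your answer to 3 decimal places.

The wait to go from k to k+1 distinct songs is geometric with mean 16/(16-k).
Sum over k = 3,...,15: E = 16/13 + 16/12 + 16/11 + ... + 16/2 + 16/1 = 50.8821.

50.882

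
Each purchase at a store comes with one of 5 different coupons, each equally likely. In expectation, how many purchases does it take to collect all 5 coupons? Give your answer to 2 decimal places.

The wait to go from k to k+1 distinct coupons is geometric with mean 5/(5-k).
E[T] = 5/5 + 5/4 + 5/3 + 5/2 + 5/1 = 5·H_{5}.
H_{5} = 2.283, so E[T] = 11.417.

11.42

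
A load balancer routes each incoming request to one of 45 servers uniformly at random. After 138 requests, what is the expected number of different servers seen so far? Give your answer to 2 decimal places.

42.98

For each server, P(seen in 138 requests) = 1 - (44/45)^138 = 0.955.
By linearity of expectation, E[distinct seen] = 45·(1 - (44/45)^138) = 42.975.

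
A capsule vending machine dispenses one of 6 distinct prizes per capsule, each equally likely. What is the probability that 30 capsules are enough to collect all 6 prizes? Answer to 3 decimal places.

0.975

Let A_i be the event that prize i is missing after 30 capsules. By inclusion–exclusion on the A_i,
P(all seen) = Σ_{j=0}^{6} (-1)^j C(6,j)((6-j)/6)^30
= 1.0000 - 0.0253 + 0.0001 - 0.0000 + 0.0000 - 0.0000 + 0.0000
= 0.9748.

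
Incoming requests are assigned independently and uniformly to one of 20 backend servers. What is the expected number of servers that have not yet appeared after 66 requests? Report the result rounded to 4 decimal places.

For each server, P(unseen after 66) = (19/20)^66 = 0.03387.
By linearity of expectation, E[unseen] = 20·(19/20)^66 = 0.67731.

0.6773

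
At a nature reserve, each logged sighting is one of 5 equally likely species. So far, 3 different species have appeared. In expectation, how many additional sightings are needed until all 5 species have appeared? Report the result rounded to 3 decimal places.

With k distinct species already seen, the next new one takes an expected 5/(5-k) sightings.
Sum over k = 3,...,4: E = 5/2 + 5/1 = 7.5000.

7.500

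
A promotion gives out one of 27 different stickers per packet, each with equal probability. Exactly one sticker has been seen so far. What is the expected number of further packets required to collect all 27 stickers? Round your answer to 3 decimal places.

With k distinct stickers already seen, the next new one takes an expected 27/(27-k) packets.
Sum over k = 1,...,26: E = 27/26 + 27/25 + 27/24 + ... + 27/2 + 27/1 = 104.0693.

104.069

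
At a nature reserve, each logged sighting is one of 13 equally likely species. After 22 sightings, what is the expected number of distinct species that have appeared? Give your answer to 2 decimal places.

For each species, P(seen in 22 sightings) = 1 - (12/13)^22 = 0.828.
By linearity of expectation, E[distinct seen] = 13·(1 - (12/13)^22) = 10.766.

10.77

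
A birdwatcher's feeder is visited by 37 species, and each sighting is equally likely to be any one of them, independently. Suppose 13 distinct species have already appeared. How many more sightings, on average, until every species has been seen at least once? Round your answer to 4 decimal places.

With k distinct species already seen, the next new one takes an expected 37/(37-k) sightings.
Sum over k = 13,...,36: E = 37/24 + 37/23 + 37/22 + ... + 37/2 + 37/1 = 139.71045.

139.7105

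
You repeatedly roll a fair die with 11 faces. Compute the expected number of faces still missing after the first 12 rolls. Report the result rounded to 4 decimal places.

3.5049

For each face, P(unseen after 12) = (10/11)^12 = 0.31863.
By linearity of expectation, E[unseen] = 11·(10/11)^12 = 3.50494.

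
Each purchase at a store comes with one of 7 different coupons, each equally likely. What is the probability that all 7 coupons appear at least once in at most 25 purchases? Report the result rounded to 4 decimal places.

0.8562

By inclusion–exclusion over which coupons are missing,
P(all seen) = Σ_{j=0}^{7} (-1)^j C(7,j)((7-j)/7)^25
= 1.00000 - 0.14840 + 0.00467 - 0.00003 + 0.00000 - 0.00000 + 0.00000 - 0.00000
= 0.85624.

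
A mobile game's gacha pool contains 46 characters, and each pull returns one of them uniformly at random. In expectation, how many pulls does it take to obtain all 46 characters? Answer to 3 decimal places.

Split into phases: going from k distinct to k+1 distinct takes on average 46/(46-k) pulls.
E[T] = 46/46 + 46/45 + 46/44 + ... + 46/2 + 46/1 = 46·H_{46}.
H_{46} = 4.4167, so E[T] = 203.1676.

203.168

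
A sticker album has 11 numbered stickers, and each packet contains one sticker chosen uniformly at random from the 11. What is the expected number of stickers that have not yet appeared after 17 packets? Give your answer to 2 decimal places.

For each sticker, P(unseen after 17) = (10/11)^17 = 0.198.
By linearity of expectation, E[unseen] = 11·(10/11)^17 = 2.176.

2.18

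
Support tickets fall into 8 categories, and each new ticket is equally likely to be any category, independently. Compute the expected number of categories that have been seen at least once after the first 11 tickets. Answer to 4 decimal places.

6.1585

For each category, P(seen in 11 tickets) = 1 - (7/8)^11 = 0.76981.
By linearity of expectation, E[distinct seen] = 8·(1 - (7/8)^11) = 6.15847.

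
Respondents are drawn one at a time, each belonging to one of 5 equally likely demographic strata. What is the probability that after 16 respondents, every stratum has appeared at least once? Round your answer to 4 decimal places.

By inclusion–exclusion over which strata are missing,
P(all seen) = Σ_{j=0}^{5} (-1)^j C(5,j)((5-j)/5)^16
= 1.00000 - 0.14074 + 0.00282 - 0.00000 + 0.00000 - 0.00000
= 0.86208.

0.8621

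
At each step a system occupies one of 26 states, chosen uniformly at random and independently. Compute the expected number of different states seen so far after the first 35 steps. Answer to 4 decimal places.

19.4112

For each state, P(seen in 35 steps) = 1 - (25/26)^35 = 0.74658.
By linearity of expectation, E[distinct seen] = 26·(1 - (25/26)^35) = 19.41120.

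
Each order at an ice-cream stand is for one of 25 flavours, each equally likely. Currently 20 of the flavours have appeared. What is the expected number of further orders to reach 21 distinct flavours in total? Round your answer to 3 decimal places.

From k distinct to k+1 distinct takes on average 25/(25-k) orders.
Only the k = 20 term is needed: E = 25/5 = 5.0000.

5.000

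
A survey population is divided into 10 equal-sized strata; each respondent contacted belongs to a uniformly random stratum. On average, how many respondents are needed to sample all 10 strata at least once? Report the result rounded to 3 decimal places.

Split into phases: going from k distinct to k+1 distinct takes on average 10/(10-k) respondents.
E[T] = 10/10 + 10/9 + 10/8 + ... + 10/2 + 10/1 = 10·H_{10}.
H_{10} = 2.9290, so E[T] = 29.2897.

29.290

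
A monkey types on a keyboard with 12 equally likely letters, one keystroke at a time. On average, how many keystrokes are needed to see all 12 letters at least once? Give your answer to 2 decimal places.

Split into phases: going from k distinct to k+1 distinct takes on average 12/(12-k) keystrokes.
E[T] = 12/12 + 12/11 + 12/10 + ... + 12/2 + 12/1 = 12·H_{12}.
H_{12} = 3.103, so E[T] = 37.239.

37.24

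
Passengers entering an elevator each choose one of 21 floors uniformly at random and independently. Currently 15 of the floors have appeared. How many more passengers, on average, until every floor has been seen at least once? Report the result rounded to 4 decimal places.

From k distinct to k+1 distinct takes on average 21/(21-k) passengers.
Sum over k = 15,...,20: E = 21/6 + 21/5 + 21/4 + 21/3 + 21/2 + 21/1 = 51.45000.

51.4500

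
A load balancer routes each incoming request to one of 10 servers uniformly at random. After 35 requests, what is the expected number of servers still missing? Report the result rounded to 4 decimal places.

For each server, P(unseen after 35) = (9/10)^35 = 0.02503.
By linearity of expectation, E[unseen] = 10·(9/10)^35 = 0.25032.

0.2503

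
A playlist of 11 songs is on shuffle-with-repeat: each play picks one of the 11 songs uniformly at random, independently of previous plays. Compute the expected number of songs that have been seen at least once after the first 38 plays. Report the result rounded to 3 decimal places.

For each song, P(seen in 38 plays) = 1 - (10/11)^38 = 0.9733.
By linearity of expectation, E[distinct seen] = 11·(1 - (10/11)^38) = 10.7059.

10.706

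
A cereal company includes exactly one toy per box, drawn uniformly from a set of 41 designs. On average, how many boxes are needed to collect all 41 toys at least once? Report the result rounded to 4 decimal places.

176.4203

After k distinct toys have appeared, the next box gives a new one with probability (41-k)/41, so the expected wait for the (k+1)-th is 41/(41-k).
E[T] = 41/41 + 41/40 + 41/39 + ... + 41/2 + 41/1 = 41·H_{41}.
H_{41} = 4.30293, so E[T] = 176.42026.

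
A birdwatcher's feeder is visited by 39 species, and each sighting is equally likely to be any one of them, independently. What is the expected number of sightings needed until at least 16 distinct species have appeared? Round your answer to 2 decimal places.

20.25

Going from k to k+1 distinct takes a geometric number of sightings with mean 39/(39-k).
Sum over k = 0,...,15: E = 39/39 + 39/38 + 39/37 + ... + 39/25 + 39/24 = 20.251.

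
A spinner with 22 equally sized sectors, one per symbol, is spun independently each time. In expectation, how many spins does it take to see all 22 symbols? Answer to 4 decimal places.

After k distinct symbols have appeared, the next spin gives a new one with probability (22-k)/22, so the expected wait for the (k+1)-th is 22/(22-k).
E[T] = 22/22 + 22/21 + 22/20 + ... + 22/2 + 22/1 = 22·H_{22}.
H_{22} = 3.69081, so E[T] = 81.19789.

81.1979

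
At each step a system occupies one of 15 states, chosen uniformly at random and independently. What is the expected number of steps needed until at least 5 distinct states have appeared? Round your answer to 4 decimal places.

Going from k to k+1 distinct takes a geometric number of steps with mean 15/(15-k).
Sum over k = 0,...,4: E = 15/15 + 15/14 + 15/13 + 15/12 + 15/11 = 5.83891.

5.8389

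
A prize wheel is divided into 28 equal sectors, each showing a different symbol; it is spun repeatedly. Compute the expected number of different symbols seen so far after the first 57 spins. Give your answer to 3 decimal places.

For each symbol, P(seen in 57 spins) = 1 - (27/28)^57 = 0.8742.
By linearity of expectation, E[distinct seen] = 28·(1 - (27/28)^57) = 24.4772.

24.477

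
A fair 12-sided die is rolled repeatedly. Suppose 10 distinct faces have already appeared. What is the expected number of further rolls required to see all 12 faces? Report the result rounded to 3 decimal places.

18.000

From k distinct to k+1 distinct takes on average 12/(12-k) rolls.
Sum over k = 10,...,11: E = 12/2 + 12/1 = 18.0000.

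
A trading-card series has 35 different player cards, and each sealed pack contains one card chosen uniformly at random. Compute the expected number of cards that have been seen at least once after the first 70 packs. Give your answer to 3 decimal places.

30.399

For each card, P(seen in 70 packs) = 1 - (34/35)^70 = 0.8685.
By linearity of expectation, E[distinct seen] = 35·(1 - (34/35)^70) = 30.3992.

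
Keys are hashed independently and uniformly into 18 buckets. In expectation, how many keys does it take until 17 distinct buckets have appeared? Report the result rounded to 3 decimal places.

With k distinct buckets already seen, the next new one arrives after an expected 18/(18-k) keys.
Sum over k = 0,...,16: E = 18/18 + 18/17 + 18/16 + ... + 18/3 + 18/2 = 44.9119.

44.912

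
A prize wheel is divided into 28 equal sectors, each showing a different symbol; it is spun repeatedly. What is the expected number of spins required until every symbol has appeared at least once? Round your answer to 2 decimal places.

After k distinct symbols have appeared, the next spin gives a new one with probability (28-k)/28, so the expected wait for the (k+1)-th is 28/(28-k).
E[T] = 28/28 + 28/27 + 28/26 + ... + 28/2 + 28/1 = 28·H_{28}.
H_{28} = 3.927, so E[T] = 109.961.

109.96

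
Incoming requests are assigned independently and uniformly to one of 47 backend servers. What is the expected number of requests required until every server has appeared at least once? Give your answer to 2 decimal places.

208.58

After k distinct servers have appeared, the next request gives a new one with probability (47-k)/47, so the expected wait for the (k+1)-th is 47/(47-k).
E[T] = 47/47 + 47/46 + 47/45 + ... + 47/2 + 47/1 = 47·H_{47}.
H_{47} = 4.438, so E[T] = 208.584.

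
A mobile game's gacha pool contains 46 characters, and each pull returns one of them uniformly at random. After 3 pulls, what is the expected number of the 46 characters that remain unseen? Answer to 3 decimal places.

43.065

For each character, P(unseen after 3) = (45/46)^3 = 0.9362.
By linearity of expectation, E[unseen] = 46·(45/46)^3 = 43.0647.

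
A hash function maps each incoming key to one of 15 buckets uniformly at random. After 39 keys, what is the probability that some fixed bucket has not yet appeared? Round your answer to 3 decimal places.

0.068

Each key misses the fixed bucket with probability (15-1)/15 = 14/15, independently.
P(still missing after 39) = (14/15)^39 = 0.0678.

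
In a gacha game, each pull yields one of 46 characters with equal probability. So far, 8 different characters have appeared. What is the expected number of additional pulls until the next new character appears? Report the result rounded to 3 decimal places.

1.211

Each pull yields a new character with probability (46-8)/46 = 38/46, so the wait is geometric with mean 46/38.
E = 46/38 = 1.2105.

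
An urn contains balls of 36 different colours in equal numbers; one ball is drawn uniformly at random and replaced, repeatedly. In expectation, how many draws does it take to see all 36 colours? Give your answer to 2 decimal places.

150.28

After k distinct colours have appeared, the next draw gives a new one with probability (36-k)/36, so the expected wait for the (k+1)-th is 36/(36-k).
E[T] = 36/36 + 36/35 + 36/34 + ... + 36/2 + 36/1 = 36·H_{36}.
H_{36} = 4.175, so E[T] = 150.284.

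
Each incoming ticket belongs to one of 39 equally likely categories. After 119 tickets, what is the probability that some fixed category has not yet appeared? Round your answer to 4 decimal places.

Each ticket misses the fixed category with probability (39-1)/39 = 38/39, independently.
P(still missing after 119) = (38/39)^119 = 0.04545.

0.0455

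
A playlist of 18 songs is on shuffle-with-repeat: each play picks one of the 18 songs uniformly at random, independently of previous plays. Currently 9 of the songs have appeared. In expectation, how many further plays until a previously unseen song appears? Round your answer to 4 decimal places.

The number of plays until the next new song is geometric with success probability 9/18, so its mean is 18/9.
E = 18/9 = 2.00000.

2.0000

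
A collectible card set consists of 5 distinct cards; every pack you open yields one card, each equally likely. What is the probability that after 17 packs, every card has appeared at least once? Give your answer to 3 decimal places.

By inclusion–exclusion over which cards are missing,
P(all seen) = Σ_{j=0}^{5} (-1)^j C(5,j)((5-j)/5)^17
= 1.0000 - 0.1126 + 0.0017 - 0.0000 + 0.0000 - 0.0000
= 0.8891.

0.889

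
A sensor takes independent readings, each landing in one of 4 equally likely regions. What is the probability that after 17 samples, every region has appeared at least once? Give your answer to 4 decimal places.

0.9700

By inclusion–exclusion over which regions are missing,
P(all seen) = Σ_{j=0}^{4} (-1)^j C(4,j)((4-j)/4)^17
= 1.00000 - 0.03007 + 0.00005 - 0.00000 + 0.00000
= 0.96998.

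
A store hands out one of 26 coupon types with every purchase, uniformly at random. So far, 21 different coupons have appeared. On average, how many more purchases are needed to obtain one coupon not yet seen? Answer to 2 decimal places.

Each purchase yields a new coupon with probability (26-21)/26 = 5/26, so the wait is geometric with mean 26/5.
E = 26/5 = 5.200.

5.20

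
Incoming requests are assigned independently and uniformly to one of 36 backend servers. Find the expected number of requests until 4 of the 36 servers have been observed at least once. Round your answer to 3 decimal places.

4.178

Going from k to k+1 distinct takes a geometric number of requests with mean 36/(36-k).
Sum over k = 0,...,3: E = 36/36 + 36/35 + 36/34 + 36/33 = 4.1783.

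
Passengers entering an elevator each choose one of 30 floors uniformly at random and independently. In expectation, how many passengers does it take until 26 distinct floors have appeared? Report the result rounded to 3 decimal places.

57.350

Going from k to k+1 distinct takes a geometric number of passengers with mean 30/(30-k).
Sum over k = 0,...,25: E = 30/30 + 30/29 + 30/28 + ... + 30/6 + 30/5 = 57.3496.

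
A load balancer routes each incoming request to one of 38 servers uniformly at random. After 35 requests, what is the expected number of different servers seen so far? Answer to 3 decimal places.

For each server, P(seen in 35 requests) = 1 - (37/38)^35 = 0.6068.
By linearity of expectation, E[distinct seen] = 38·(1 - (37/38)^35) = 23.0577.

23.058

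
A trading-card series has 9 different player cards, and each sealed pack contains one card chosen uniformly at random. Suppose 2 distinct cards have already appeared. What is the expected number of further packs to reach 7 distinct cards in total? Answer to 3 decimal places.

From k distinct to k+1 distinct takes on average 9/(9-k) packs.
Sum over k = 2,...,6: E = 9/7 + 9/6 + 9/5 + 9/4 + 9/3 = 9.8357.

9.836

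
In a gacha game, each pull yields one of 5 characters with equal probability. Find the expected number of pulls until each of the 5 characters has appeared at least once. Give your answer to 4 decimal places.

Split into phases: going from k distinct to k+1 distinct takes on average 5/(5-k) pulls.
E[T] = 5/5 + 5/4 + 5/3 + 5/2 + 5/1 = 5·H_{5}.
H_{5} = 2.28333, so E[T] = 11.41667.

11.4167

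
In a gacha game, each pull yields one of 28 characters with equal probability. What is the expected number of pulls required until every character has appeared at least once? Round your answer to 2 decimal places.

After k distinct characters have appeared, the next pull gives a new one with probability (28-k)/28, so the expected wait for the (k+1)-th is 28/(28-k).
E[T] = 28/28 + 28/27 + 28/26 + ... + 28/2 + 28/1 = 28·H_{28}.
H_{28} = 3.927, so E[T] = 109.961.

109.96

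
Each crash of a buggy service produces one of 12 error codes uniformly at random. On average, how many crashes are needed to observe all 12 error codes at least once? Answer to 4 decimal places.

The wait to go from k to k+1 distinct error codes is geometric with mean 12/(12-k).
E[T] = 12/12 + 12/11 + 12/10 + ... + 12/2 + 12/1 = 12·H_{12}.
H_{12} = 3.10321, so E[T] = 37.23853.

37.2385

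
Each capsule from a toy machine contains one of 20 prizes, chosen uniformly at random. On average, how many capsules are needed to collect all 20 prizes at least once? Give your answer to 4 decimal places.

71.9548

After k distinct prizes have appeared, the next capsule gives a new one with probability (20-k)/20, so the expected wait for the (k+1)-th is 20/(20-k).
E[T] = 20/20 + 20/19 + 20/18 + ... + 20/2 + 20/1 = 20·H_{20}.
H_{20} = 3.59774, so E[T] = 71.95479.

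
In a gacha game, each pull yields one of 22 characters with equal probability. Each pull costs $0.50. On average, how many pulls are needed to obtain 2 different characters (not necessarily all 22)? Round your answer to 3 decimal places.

With k distinct characters already seen, the next new one arrives after an expected 22/(22-k) pulls.
Sum over k = 0,...,1: E = 22/22 + 22/21 = 2.0476.

2.048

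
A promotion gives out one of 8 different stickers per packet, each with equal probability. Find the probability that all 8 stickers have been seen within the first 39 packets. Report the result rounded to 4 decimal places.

0.9566

Let A_i be the event that sticker i is missing after 39 packets. By inclusion–exclusion on the A_i,
P(all seen) = Σ_{j=0}^{8} (-1)^j C(8,j)((8-j)/8)^39
= 1.00000 - 0.04379 + 0.00038 - 0.00000 + 0.00000 - 0.00000 + 0.00000 - 0.00000 + 0.00000
= 0.95658.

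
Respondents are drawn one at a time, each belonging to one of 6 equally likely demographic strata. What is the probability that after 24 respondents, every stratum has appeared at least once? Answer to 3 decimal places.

0.925

By inclusion–exclusion over which strata are missing,
P(all seen) = Σ_{j=0}^{6} (-1)^j C(6,j)((6-j)/6)^24
= 1.0000 - 0.0755 + 0.0009 - 0.0000 + 0.0000 - 0.0000 + 0.0000
= 0.9254.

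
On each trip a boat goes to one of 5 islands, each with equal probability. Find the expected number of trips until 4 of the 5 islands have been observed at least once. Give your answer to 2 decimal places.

Going from k to k+1 distinct takes a geometric number of trips with mean 5/(5-k).
Sum over k = 0,...,3: E = 5/5 + 5/4 + 5/3 + 5/2 = 6.417.

6.42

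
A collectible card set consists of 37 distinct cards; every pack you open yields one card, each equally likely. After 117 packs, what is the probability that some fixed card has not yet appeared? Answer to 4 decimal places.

On each pack the fixed card fails to appear with probability 36/37.
P(still missing after 117) = (36/37)^117 = 0.04053.

0.0405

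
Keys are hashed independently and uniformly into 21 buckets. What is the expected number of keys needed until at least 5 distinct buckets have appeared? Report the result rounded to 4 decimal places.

5.5572

Going from k to k+1 distinct takes a geometric number of keys with mean 21/(21-k).
Sum over k = 0,...,4: E = 21/21 + 21/20 + 21/19 + 21/18 + 21/17 = 5.55722.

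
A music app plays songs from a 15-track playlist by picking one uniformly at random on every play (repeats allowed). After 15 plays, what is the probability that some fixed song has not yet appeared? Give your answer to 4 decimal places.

0.3553

On each play the fixed song fails to appear with probability 14/15.
P(still missing after 15) = (14/15)^15 = 0.35526.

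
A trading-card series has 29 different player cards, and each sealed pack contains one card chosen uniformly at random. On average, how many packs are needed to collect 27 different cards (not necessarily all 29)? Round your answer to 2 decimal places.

71.39

Going from k to k+1 distinct takes a geometric number of packs with mean 29/(29-k).
Sum over k = 0,...,26: E = 29/29 + 29/28 + 29/27 + ... + 29/4 + 29/3 = 71.388.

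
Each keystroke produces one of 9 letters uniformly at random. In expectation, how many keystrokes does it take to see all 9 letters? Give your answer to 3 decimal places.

The wait to go from k to k+1 distinct letters is geometric with mean 9/(9-k).
E[T] = 9/9 + 9/8 + 9/7 + ... + 9/2 + 9/1 = 9·H_{9}.
H_{9} = 2.8290, so E[T] = 25.4607.

25.461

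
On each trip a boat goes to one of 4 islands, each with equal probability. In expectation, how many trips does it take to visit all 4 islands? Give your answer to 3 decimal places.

8.333

The wait to go from k to k+1 distinct islands is geometric with mean 4/(4-k).
E[T] = 4/4 + 4/3 + 4/2 + 4/1 = 4·H_{4}.
H_{4} = 2.0833, so E[T] = 8.3333.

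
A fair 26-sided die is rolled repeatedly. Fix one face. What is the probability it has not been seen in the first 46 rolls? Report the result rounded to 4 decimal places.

0.1646

On each roll the fixed face fails to appear with probability 25/26.
P(still missing after 46) = (25/26)^46 = 0.16461.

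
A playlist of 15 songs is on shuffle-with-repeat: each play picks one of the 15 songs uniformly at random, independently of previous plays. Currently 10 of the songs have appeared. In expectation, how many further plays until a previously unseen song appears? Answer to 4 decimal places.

The number of plays until the next new song is geometric with success probability 5/15, so its mean is 15/5.
E = 15/5 = 3.00000.

3.0000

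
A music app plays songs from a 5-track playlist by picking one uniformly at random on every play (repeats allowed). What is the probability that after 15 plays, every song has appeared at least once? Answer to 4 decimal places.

0.8288

By inclusion–exclusion over which songs are missing,
P(all seen) = Σ_{j=0}^{5} (-1)^j C(5,j)((5-j)/5)^15
= 1.00000 - 0.17592 + 0.00470 - 0.00001 + 0.00000 - 0.00000
= 0.82877.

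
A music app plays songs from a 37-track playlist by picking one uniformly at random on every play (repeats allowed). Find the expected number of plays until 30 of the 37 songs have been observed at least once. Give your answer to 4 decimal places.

With k distinct songs already seen, the next new one arrives after an expected 37/(37-k) plays.
Sum over k = 0,...,29: E = 37/37 + 37/36 + 37/35 + ... + 37/9 + 37/8 = 59.52298.

59.5230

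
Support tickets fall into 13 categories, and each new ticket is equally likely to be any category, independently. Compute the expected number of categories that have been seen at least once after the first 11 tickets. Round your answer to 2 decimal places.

For each category, P(seen in 11 tickets) = 1 - (12/13)^11 = 0.585.
By linearity of expectation, E[distinct seen] = 13·(1 - (12/13)^11) = 7.610.

7.61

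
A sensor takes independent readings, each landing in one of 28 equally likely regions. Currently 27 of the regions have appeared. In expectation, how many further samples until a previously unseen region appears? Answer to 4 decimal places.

Each sample yields a new region with probability (28-27)/28 = 1/28, so the wait is geometric with mean 28/1.
E = 28/1 = 28.00000.

28.0000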